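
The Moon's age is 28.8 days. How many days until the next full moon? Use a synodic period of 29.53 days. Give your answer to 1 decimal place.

Full moon occurs at elongation 180°, i.e. at age 29.53 × 180/360 = 14.765 d.
Already past this cycle's full moon; the next is at 14.765 + 29.53 = 44.295 d, so 44.295 − 28.8 = 15.495 days.

15.5 days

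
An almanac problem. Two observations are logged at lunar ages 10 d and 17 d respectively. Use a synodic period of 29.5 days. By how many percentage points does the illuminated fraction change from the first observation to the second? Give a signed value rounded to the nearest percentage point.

First observation: θ = 360°·10/29.5 = 122.0°, so f = 0.765.
Second observation: θ = 207.5°, f = 0.944.
Δf = 0.944 − 0.765 = +0.178, i.e. +18 pp.

+18 percentage points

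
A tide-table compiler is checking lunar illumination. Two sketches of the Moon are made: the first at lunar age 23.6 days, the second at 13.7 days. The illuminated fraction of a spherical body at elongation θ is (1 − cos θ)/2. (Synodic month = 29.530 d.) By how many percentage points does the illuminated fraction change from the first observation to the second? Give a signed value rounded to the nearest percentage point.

+64 percentage points

First observation: θ = 360°·23.6/29.530 = 287.7°, so f = 0.348.
Second observation: θ = 167.0°, f = 0.987.
Δf = 0.987 − 0.348 = +0.639, i.e. +64 pp.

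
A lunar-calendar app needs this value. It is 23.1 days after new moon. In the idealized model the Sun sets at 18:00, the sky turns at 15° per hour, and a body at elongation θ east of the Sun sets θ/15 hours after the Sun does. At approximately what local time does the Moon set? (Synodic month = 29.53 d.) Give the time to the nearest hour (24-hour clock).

The Moon has covered 23.1/29.53 of its cycle, so θ ≈ 360° × 23.1/29.53 = 281.6°.
At 15° of sky rotation per hour, 281.6° corresponds to a 18.77 h lag.
18:00 + 18.77 h ≈ 12:46 → 13:00 to the nearest hour.

13:00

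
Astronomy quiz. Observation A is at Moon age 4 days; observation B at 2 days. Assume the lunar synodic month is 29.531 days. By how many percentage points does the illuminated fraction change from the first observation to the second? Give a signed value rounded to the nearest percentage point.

θ₁ = 360° × 4/29.531 = 48.8°, f₁ = (1 − cos θ₁)/2 = 0.170.
θ₂ = 360° × 2/29.531 = 24.4°, f₂ = (1 − cos θ₂)/2 = 0.045.
Change = f₂ − f₁ = -0.126 → -13 percentage points.

-13 pp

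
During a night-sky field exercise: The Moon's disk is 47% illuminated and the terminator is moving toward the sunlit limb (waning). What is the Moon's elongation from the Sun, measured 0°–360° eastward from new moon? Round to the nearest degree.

273°

Invert f = (1 − cos θ)/2 to get cos θ = 1 − 2(0.47) = 0.060, hence θ₀ = arccos 0.060 = 86.6°.
Since the Moon is past full (waning), take the reflex angle: θ = 360° − 86.6° = 273.4°.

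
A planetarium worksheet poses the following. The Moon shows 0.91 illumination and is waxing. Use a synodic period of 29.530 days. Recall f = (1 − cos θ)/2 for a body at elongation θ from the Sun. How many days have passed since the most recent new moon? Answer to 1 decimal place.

From f = (1 − cos θ)/2: cos θ = 1 − 2×0.91 = -0.820; arccos → 145.1°.
Before full moon the principal value applies: θ = 145.1°.
At 360°/29.530 d per day, 145.1° corresponds to 11.90 days.

11.9 days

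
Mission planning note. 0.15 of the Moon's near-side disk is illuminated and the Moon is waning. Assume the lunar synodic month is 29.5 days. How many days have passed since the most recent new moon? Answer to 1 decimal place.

25.8 days

From f = (1 − cos θ)/2: cos θ = 1 − 2×0.15 = 0.700; arccos → 45.6°.
A waning Moon lies in 180°–360°, so θ = 360° − 45.6° = 314.4°.
That fraction of the synodic month is 314.4/360 × 29.5 d ≈ 25.77 d.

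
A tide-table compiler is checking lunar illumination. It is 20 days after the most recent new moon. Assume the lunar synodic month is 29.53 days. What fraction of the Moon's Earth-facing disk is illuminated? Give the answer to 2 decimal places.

Phase angle: θ = 360°·(20 d)/(29.53 d) = 243.8°.
Illuminated fraction = (1 − cos 243.8°)/2 = (1 − (-0.441))/2 ≈ 0.721.

0.72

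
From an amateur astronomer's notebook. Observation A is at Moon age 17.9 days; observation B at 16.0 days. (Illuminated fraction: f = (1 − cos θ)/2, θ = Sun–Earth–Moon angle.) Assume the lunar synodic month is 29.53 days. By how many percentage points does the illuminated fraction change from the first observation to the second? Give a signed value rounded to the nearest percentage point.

First observation: θ = 360°·17.9/29.53 = 218.2°, so f = 0.893.
Second observation: θ = 195.1°, f = 0.983.
Δf = 0.983 − 0.893 = +0.090, i.e. +9 pp.

+9 percentage points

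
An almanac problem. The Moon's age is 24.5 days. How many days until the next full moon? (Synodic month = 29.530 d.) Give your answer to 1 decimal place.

Full moon occurs at elongation 180°, i.e. at age 29.530 × 180/360 = 14.765 d.
This lunation's full moon (14.765 d) has passed, so add one period: 44.295 − 24.5 = 19.795 days.

19.8 days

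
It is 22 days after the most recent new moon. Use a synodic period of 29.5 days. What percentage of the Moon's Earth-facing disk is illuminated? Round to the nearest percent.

51%

The Moon has covered 22/29.5 of its cycle, so θ ≈ 360° × 22/29.5 = 268.5°.
cos 268.5° = (-0.027), so f = (1 − (-0.027))/2 = 0.513, so 51%.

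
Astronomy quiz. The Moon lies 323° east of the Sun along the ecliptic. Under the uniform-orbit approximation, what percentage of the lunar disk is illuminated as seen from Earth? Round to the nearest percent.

10%

Half-versine of 323°: (1 − 0.799)/2 = 0.101, i.e. 10%.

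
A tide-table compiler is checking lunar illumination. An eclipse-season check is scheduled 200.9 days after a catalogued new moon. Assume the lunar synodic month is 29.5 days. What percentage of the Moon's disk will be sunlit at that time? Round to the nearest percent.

200.9 d spans 6 complete synodic months (6 × 29.5 = 177.00 d) plus 23.90 d.
The Moon has covered 23.90/29.5 of its cycle, so θ ≈ 360° × 23.90/29.5 = 291.7°.
cos 291.7° = 0.369, so f = (1 − 0.369)/2 = 0.315, so 32%.

32%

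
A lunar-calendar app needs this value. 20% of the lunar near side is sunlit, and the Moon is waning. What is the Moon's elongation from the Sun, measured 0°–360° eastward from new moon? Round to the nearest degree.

Invert f = (1 − cos θ)/2 to get cos θ = 1 − 2(0.20) = 0.600, hence θ₀ = arccos 0.600 = 53.1°.
Since the Moon is past full (waning), take the reflex angle: θ = 360° − 53.1° = 306.9°.

307°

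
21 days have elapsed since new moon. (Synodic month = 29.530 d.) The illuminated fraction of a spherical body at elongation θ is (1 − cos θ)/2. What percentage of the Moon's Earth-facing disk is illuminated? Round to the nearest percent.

Elongation θ = 360° × 21/29.530 ≈ 256.0°.
cos 256.0° = (-0.242), so f = (1 − (-0.242))/2 = 0.621, so 62%.

62%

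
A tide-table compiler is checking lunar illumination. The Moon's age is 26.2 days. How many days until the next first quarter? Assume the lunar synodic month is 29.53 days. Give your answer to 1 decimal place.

10.7 days

First quarter occurs at elongation 90°, i.e. at age 29.53 × 90/360 = 7.383 d.
This lunation's first quarter (7.383 d) has passed, so add one period: 36.913 − 26.2 = 10.713 days.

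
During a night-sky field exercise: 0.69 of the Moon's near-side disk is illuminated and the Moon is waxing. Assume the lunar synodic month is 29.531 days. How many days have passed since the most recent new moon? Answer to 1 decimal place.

From f = (1 − cos θ)/2: cos θ = 1 − 2×0.69 = -0.380; arccos → 112.3°.
Waxing ⇒ before full, so θ = 112.3°.
That fraction of the synodic month is 112.3/360 × 29.531 d ≈ 9.21 d.

9.2 days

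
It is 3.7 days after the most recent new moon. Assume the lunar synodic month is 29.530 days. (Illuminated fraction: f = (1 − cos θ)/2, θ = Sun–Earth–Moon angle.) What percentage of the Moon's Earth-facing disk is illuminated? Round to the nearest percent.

Phase angle: θ = 360°·(3.7 d)/(29.530 d) = 45.1°.
cos 45.1° = 0.706, so f = (1 − 0.706)/2 = 0.147, so 15%.

15%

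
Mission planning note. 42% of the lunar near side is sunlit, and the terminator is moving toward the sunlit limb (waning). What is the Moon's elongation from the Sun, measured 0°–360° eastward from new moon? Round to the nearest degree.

279°

Invert f = (1 − cos θ)/2 to get cos θ = 1 − 2(0.42) = 0.160, hence θ₀ = arccos 0.160 = 80.8°.
Waning ⇒ past full, so θ = 360° − 80.8° = 279.2°.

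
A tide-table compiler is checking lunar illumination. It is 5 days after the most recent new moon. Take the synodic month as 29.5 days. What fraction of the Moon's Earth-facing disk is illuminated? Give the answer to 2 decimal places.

Elongation θ = 360° × 5/29.5 ≈ 61.0°.
With cos θ = 0.485, the lit fraction is (1 − 0.485)/2 ≈ 0.258.

0.26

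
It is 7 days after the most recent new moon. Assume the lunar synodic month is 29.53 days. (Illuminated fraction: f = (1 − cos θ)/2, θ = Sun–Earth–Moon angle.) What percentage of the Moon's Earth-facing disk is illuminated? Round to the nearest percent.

The Moon has covered 7/29.53 of its cycle, so θ ≈ 360° × 7/29.53 = 85.3°.
cos 85.3° = 0.081, so f = (1 − 0.081)/2 = 0.459, so 46%.

46%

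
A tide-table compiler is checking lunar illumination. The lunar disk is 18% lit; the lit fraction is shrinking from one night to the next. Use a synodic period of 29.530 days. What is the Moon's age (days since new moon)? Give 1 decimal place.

25.4 days

From f = (1 − cos θ)/2: cos θ = 1 − 2×0.18 = 0.640; arccos → 50.2°.
Waning ⇒ past full, so θ = 360° − 50.2° = 309.8°.
That fraction of the synodic month is 309.8/360 × 29.530 d ≈ 25.41 d.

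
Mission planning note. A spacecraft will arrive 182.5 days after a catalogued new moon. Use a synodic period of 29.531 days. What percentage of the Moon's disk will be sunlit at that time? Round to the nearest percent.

29%

182.5/29.531 = 6.180 lunations, so 6 complete cycles and 5.31 d into the next.
Phase angle: θ = 360°·(5.31 d)/(29.531 d) = 64.8°.
cos 64.8° = 0.426, so f = (1 − 0.426)/2 = 0.287, so 29%.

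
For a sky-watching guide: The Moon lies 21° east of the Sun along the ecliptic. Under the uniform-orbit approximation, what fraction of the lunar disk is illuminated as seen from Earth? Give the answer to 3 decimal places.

Half-versine of 21°: (1 − 0.934)/2 = 0.033.

0.033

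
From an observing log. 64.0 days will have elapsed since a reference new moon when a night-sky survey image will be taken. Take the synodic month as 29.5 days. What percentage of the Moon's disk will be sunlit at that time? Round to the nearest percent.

26%

64.0/29.5 = 2.169 lunations, so 2 complete cycles and 5.00 d into the next.
Elongation θ = 360° × 5.00/29.5 ≈ 61.0°.
With cos θ = 0.485, the lit fraction is (1 − 0.485)/2 ≈ 0.258, so 26%.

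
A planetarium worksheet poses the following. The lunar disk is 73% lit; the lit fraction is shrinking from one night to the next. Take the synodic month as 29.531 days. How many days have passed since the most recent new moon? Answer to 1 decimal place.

Invert f = (1 − cos θ)/2 to get cos θ = 1 − 2(0.73) = -0.460, hence θ₀ = arccos -0.460 = 117.4°.
A waning Moon lies in 180°–360°, so θ = 360° − 117.4° = 242.6°.
At 360°/29.531 d per day, 242.6° corresponds to 19.90 days.

19.9 days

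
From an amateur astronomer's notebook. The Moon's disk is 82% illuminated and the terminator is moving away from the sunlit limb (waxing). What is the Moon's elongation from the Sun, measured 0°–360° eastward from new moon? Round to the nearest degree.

130°

cos θ = 1 − 2f = -0.640, giving a principal value of 129.8°.
The Moon is waxing (0°–180°), so θ = 129.8° directly.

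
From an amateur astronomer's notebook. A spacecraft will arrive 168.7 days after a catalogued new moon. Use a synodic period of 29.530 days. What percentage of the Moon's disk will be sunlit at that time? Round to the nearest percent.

62%

168.7/29.530 = 5.713 lunations, so 5 complete cycles and 21.05 d into the next.
Elongation θ = 360° × 21.05/29.530 ≈ 256.6°.
Illuminated fraction = (1 − cos 256.6°)/2 = (1 − (-0.231))/2 ≈ 0.616, so 62%.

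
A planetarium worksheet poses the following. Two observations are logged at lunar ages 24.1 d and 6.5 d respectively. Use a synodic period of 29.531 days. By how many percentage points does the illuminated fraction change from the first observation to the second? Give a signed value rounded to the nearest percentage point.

+11 pp

First observation: θ = 360°·24.1/29.531 = 293.8°, so f = 0.298.
Second observation: θ = 79.2°, f = 0.407.
Δf = 0.407 − 0.298 = +0.108, i.e. +11 pp.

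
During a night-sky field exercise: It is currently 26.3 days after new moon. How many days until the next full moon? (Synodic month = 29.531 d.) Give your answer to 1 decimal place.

Full moon is 0.5 of the way through the cycle: age 0.5 × 29.531 = 14.765 d.
Already past this cycle's full moon; the next is at 14.765 + 29.531 = 44.296 d, so 44.296 − 26.3 = 17.996 days.

18.0 days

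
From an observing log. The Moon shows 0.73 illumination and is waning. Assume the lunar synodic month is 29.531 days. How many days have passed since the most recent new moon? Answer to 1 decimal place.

19.9 days

Invert f = (1 − cos θ)/2 to get cos θ = 1 − 2(0.73) = -0.460, hence θ₀ = arccos -0.460 = 117.4°.
Since the Moon is past full (waning), take the reflex angle: θ = 360° − 117.4° = 242.6°.
At 360°/29.531 d per day, 242.6° corresponds to 19.90 days.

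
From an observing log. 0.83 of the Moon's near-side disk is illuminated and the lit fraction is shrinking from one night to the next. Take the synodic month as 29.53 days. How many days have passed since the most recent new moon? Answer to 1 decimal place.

18.8 days

cos θ = 1 − 2f = -0.660, giving a principal value of 131.3°.
A waning Moon lies in 180°–360°, so θ = 360° − 131.3° = 228.7°.
Age = 29.53 × 228.7°/360° ≈ 18.76 days.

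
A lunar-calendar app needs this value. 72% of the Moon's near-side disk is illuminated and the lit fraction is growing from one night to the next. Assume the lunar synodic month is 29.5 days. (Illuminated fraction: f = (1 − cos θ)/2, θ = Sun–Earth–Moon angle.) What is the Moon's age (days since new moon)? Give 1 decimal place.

9.5 days

From f = (1 − cos θ)/2: cos θ = 1 − 2×0.72 = -0.440; arccos → 116.1°.
Before full moon the principal value applies: θ = 116.1°.
At 360°/29.5 d per day, 116.1° corresponds to 9.51 days.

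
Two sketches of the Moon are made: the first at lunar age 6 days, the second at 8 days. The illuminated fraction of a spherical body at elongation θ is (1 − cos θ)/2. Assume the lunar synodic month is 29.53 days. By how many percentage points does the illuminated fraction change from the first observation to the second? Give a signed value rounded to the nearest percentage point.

+21 pp

θ₁ = 360° × 6/29.53 = 73.1°, f₁ = (1 − cos θ₁)/2 = 0.355.
θ₂ = 360° × 8/29.53 = 97.5°, f₂ = (1 − cos θ₂)/2 = 0.566.
Change = f₂ − f₁ = +0.210 → +21 percentage points.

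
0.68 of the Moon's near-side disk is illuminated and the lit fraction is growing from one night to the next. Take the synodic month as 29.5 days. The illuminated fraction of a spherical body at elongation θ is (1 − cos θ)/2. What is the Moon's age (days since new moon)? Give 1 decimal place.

Invert f = (1 − cos θ)/2 to get cos θ = 1 − 2(0.68) = -0.360, hence θ₀ = arccos -0.360 = 111.1°.
The Moon is waxing (0°–180°), so θ = 111.1° directly.
That fraction of the synodic month is 111.1/360 × 29.5 d ≈ 9.10 d.

9.1 days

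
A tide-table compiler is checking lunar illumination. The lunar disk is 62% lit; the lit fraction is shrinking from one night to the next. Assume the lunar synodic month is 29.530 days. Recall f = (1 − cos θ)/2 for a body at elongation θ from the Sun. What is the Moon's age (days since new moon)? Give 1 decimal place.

cos θ = 1 − 2f = -0.240, giving a principal value of 103.9°.
Since the Moon is past full (waning), take the reflex angle: θ = 360° − 103.9° = 256.1°.
That fraction of the synodic month is 256.1/360 × 29.530 d ≈ 21.01 d.

21.0 days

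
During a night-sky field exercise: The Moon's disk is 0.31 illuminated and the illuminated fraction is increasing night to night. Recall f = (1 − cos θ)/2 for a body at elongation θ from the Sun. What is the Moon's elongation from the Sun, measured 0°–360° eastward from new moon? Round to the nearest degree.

cos θ = 1 − 2f = 0.380, giving a principal value of 67.7°.
The Moon is waxing (0°–180°), so θ = 67.7° directly.

68°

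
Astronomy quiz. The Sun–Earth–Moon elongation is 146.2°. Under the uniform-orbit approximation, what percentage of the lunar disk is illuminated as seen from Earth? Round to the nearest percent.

Half-versine of 146.2°: (1 − (-0.831))/2 = 0.915, i.e. 92%.

92%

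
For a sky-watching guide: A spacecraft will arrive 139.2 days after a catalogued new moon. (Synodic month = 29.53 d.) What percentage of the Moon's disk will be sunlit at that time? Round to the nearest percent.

139.2 d spans 4 complete synodic months (4 × 29.53 = 118.12 d) plus 21.08 d.
Phase angle: θ = 360°·(21.08 d)/(29.53 d) = 257.0°.
cos 257.0° = (-0.225), so f = (1 − (-0.225))/2 = 0.613, so 61%.

61%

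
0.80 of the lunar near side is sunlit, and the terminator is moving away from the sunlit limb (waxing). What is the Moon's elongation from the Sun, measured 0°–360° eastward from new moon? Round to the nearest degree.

127°

cos θ = 1 − 2f = -0.600, giving a principal value of 126.9°.
Before full moon the principal value applies: θ = 126.9°.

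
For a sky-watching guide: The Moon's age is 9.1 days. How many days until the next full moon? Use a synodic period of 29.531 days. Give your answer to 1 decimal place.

Full moon is 0.5 of the way through the cycle: age 0.5 × 29.531 = 14.765 d.
So 5.665 days remain (14.765 − 9.1).

5.7 days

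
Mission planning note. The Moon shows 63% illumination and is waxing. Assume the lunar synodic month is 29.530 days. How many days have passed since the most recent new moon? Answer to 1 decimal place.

8.6 days

Invert f = (1 − cos θ)/2 to get cos θ = 1 − 2(0.63) = -0.260, hence θ₀ = arccos -0.260 = 105.1°.
Waxing ⇒ before full, so θ = 105.1°.
That fraction of the synodic month is 105.1/360 × 29.530 d ≈ 8.62 d.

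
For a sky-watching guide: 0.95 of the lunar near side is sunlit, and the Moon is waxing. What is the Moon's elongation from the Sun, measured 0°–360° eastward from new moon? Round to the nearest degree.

cos θ = 1 − 2f = -0.900, giving a principal value of 154.2°.
Before full moon the principal value applies: θ = 154.2°.

154°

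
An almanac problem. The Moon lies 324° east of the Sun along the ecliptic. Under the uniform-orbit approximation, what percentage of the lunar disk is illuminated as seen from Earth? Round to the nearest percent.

cos 324° = 0.809, so f = (1 − 0.809)/2 = 0.095, i.e. 10%.

10%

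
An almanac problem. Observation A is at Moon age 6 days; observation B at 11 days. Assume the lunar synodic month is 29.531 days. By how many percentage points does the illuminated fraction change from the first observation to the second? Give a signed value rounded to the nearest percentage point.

+49 pp

First observation: θ = 360°·6/29.531 = 73.1°, so f = 0.355.
Second observation: θ = 134.1°, f = 0.848.
Δf = 0.848 − 0.355 = +0.493, i.e. +49 pp.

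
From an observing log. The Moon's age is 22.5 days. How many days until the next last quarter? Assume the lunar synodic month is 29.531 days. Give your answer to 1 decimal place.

29.2 days

Last quarter is 0.75 of the way through the cycle: age 0.75 × 29.531 = 22.148 d.
Already past this cycle's last quarter; the next is at 22.148 + 29.531 = 51.679 d, so 51.679 − 22.5 = 29.179 days.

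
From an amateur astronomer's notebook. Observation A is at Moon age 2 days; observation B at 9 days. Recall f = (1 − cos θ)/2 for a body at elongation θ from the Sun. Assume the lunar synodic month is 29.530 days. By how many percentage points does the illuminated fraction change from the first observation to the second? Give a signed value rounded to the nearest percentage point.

θ₁ = 360° × 2/29.530 = 24.4°, f₁ = (1 − cos θ₁)/2 = 0.045.
θ₂ = 360° × 9/29.530 = 109.7°, f₂ = (1 − cos θ₂)/2 = 0.669.
Change = f₂ − f₁ = +0.624 → +62 percentage points.

+62 percentage points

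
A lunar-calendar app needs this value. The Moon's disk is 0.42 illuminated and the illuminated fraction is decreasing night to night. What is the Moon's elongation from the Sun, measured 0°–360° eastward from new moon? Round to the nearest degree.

279°

Invert f = (1 − cos θ)/2 to get cos θ = 1 − 2(0.42) = 0.160, hence θ₀ = arccos 0.160 = 80.8°.
Since the Moon is past full (waning), take the reflex angle: θ = 360° − 80.8° = 279.2°.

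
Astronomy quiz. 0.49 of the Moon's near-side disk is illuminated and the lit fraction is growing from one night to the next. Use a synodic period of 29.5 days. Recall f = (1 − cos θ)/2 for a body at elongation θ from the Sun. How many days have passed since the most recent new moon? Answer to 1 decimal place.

From f = (1 − cos θ)/2: cos θ = 1 − 2×0.49 = 0.020; arccos → 88.9°.
Before full moon the principal value applies: θ = 88.9°.
That fraction of the synodic month is 88.9/360 × 29.5 d ≈ 7.28 d.

7.3 days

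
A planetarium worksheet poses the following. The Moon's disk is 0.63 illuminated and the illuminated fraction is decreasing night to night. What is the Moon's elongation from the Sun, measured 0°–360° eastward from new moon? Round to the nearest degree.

cos θ = 1 − 2f = -0.260, giving a principal value of 105.1°.
Waning ⇒ past full, so θ = 360° − 105.1° = 254.9°.

255°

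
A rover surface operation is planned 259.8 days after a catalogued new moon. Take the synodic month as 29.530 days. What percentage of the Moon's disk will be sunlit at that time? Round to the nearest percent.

35%

Reduce mod P: 259.8 − 8×29.530 = 23.56 d into the current lunation.
Elongation θ = 360° × 23.56/29.530 ≈ 287.2°.
Illuminated fraction = (1 − cos 287.2°)/2 = (1 − 0.296)/2 ≈ 0.352, so 35%.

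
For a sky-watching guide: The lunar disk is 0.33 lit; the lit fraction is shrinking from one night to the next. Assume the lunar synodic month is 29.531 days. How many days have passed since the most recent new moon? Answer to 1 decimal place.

23.8 days

cos θ = 1 − 2f = 0.340, giving a principal value of 70.1°.
Since the Moon is past full (waning), take the reflex angle: θ = 360° − 70.1° = 289.9°.
Age = 29.531 × 289.9°/360° ≈ 23.78 days.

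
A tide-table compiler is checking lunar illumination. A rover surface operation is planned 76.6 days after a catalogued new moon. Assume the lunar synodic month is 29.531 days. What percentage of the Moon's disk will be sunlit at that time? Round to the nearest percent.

76.6/29.531 = 2.594 lunations, so 2 complete cycles and 17.54 d into the next.
Elongation θ = 360° × 17.54/29.531 ≈ 213.8°.
Illuminated fraction = (1 − cos 213.8°)/2 = (1 − (-0.831))/2 ≈ 0.916, so 92%.

92%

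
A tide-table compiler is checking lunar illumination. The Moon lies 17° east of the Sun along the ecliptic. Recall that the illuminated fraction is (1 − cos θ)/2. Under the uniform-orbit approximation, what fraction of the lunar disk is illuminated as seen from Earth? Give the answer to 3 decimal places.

0.022

Half-versine of 17°: (1 − 0.956)/2 = 0.022.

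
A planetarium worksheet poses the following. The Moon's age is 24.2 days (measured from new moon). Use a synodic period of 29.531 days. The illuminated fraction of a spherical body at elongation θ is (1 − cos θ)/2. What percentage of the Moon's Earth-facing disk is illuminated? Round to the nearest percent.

The Moon has covered 24.2/29.531 of its cycle, so θ ≈ 360° × 24.2/29.531 = 295.0°.
With cos θ = 0.423, the lit fraction is (1 − 0.423)/2 ≈ 0.289, so 29%.

29%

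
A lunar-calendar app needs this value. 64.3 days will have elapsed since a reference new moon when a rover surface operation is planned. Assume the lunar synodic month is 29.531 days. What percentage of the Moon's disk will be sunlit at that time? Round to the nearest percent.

28%

Reduce mod P: 64.3 − 2×29.531 = 5.24 d into the current lunation.
Elongation θ = 360° × 5.24/29.531 ≈ 63.9°.
Illuminated fraction = (1 − cos 63.9°)/2 = (1 − 0.441)/2 ≈ 0.280, so 28%.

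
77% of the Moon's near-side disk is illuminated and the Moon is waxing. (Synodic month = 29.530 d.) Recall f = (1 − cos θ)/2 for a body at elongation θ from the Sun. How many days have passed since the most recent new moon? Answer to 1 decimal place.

10.1 days

Invert f = (1 − cos θ)/2 to get cos θ = 1 − 2(0.77) = -0.540, hence θ₀ = arccos -0.540 = 122.7°.
The Moon is waxing (0°–180°), so θ = 122.7° directly.
That fraction of the synodic month is 122.7/360 × 29.530 d ≈ 10.06 d.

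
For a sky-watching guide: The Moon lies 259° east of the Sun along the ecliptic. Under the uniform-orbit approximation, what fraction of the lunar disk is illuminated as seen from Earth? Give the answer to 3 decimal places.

cos 259° = (-0.191), so f = (1 − (-0.191))/2 = 0.595.

0.595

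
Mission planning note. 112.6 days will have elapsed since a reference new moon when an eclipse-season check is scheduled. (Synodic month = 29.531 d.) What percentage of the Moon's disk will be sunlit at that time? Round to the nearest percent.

31%

112.6/29.531 = 3.813 lunations, so 3 complete cycles and 24.01 d into the next.
The Moon has covered 24.01/29.531 of its cycle, so θ ≈ 360° × 24.01/29.531 = 292.7°.
cos 292.7° = 0.385, so f = (1 − 0.385)/2 = 0.307, so 31%.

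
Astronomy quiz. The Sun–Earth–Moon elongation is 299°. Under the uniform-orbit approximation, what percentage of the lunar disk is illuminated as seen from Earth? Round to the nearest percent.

Half-versine of 299°: (1 − 0.485)/2 = 0.258, i.e. 26%.

26%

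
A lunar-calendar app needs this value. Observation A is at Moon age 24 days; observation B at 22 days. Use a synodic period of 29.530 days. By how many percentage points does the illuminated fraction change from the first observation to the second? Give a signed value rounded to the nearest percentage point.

θ₁ = 360° × 24/29.530 = 292.6°, f₁ = (1 − cos θ₁)/2 = 0.308.
θ₂ = 360° × 22/29.530 = 268.2°, f₂ = (1 − cos θ₂)/2 = 0.516.
Change = f₂ − f₁ = +0.208 → +21 percentage points.

+21 pp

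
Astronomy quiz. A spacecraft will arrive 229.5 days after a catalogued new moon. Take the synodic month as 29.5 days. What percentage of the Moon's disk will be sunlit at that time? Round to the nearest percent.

229.5 d spans 7 complete synodic months (7 × 29.5 = 206.50 d) plus 23.00 d.
Phase angle: θ = 360°·(23.00 d)/(29.5 d) = 280.7°.
With cos θ = 0.185, the lit fraction is (1 − 0.185)/2 ≈ 0.407, so 41%.

41%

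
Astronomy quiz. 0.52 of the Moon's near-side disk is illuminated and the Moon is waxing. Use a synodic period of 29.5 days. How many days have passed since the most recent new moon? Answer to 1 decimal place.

7.6 days

Invert f = (1 − cos θ)/2 to get cos θ = 1 − 2(0.52) = -0.040, hence θ₀ = arccos -0.040 = 92.3°.
Before full moon the principal value applies: θ = 92.3°.
That fraction of the synodic month is 92.3/360 × 29.5 d ≈ 7.56 d.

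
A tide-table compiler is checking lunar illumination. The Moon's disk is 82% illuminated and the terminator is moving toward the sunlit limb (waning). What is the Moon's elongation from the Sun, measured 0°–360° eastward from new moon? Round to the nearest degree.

230°

From f = (1 − cos θ)/2: cos θ = 1 − 2×0.82 = -0.640; arccos → 129.8°.
A waning Moon lies in 180°–360°, so θ = 360° − 129.8° = 230.2°.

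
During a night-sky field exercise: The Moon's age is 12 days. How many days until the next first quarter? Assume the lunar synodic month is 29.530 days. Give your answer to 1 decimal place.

First quarter occurs at elongation 90°, i.e. at age 29.530 × 90/360 = 7.383 d.
This lunation's first quarter (7.383 d) has passed, so add one period: 36.913 − 12 = 24.913 days.

24.9 days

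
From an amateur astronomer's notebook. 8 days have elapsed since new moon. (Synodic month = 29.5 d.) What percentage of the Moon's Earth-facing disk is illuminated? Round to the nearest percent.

57%

The Moon has covered 8/29.5 of its cycle, so θ ≈ 360° × 8/29.5 = 97.6°.
Illuminated fraction = (1 − cos 97.6°)/2 = (1 − (-0.133))/2 ≈ 0.566, so 57%.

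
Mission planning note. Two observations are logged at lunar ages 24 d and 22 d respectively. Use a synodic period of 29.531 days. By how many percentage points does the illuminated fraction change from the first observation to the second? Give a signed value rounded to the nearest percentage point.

+21 pp

θ₁ = 360° × 24/29.531 = 292.6°, f₁ = (1 − cos θ₁)/2 = 0.308.
θ₂ = 360° × 22/29.531 = 268.2°, f₂ = (1 − cos θ₂)/2 = 0.516.
Change = f₂ − f₁ = +0.208 → +21 percentage points.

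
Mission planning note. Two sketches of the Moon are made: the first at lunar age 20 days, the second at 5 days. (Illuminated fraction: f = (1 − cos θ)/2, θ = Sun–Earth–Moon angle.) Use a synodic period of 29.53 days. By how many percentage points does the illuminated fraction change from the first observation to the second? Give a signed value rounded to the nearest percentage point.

θ₁ = 360° × 20/29.53 = 243.8°, f₁ = (1 − cos θ₁)/2 = 0.721.
θ₂ = 360° × 5/29.53 = 61.0°, f₂ = (1 − cos θ₂)/2 = 0.257.
Change = f₂ − f₁ = -0.463 → -46 percentage points.

-46 pp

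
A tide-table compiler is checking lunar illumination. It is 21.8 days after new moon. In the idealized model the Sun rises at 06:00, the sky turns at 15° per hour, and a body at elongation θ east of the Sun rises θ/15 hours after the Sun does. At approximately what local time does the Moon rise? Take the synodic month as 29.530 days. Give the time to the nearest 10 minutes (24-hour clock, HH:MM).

The Moon has covered 21.8/29.530 of its cycle, so θ ≈ 360° × 21.8/29.530 = 265.8°.
At 15° of sky rotation per hour, 265.8° corresponds to a 17.72 h lag.
06:00 + 17.718 h ≈ 23:43 → 23:40 to the nearest ten minutes.

23:40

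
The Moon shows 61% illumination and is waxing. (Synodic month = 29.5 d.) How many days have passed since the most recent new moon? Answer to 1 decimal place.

Invert f = (1 − cos θ)/2 to get cos θ = 1 − 2(0.61) = -0.220, hence θ₀ = arccos -0.220 = 102.7°.
Waxing ⇒ before full, so θ = 102.7°.
At 360°/29.5 d per day, 102.7° corresponds to 8.42 days.

8.4 days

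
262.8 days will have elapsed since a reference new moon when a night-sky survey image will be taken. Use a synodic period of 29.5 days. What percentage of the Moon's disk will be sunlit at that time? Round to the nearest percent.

8%

Reduce mod P: 262.8 − 8×29.5 = 26.80 d into the current lunation.
Phase angle: θ = 360°·(26.80 d)/(29.5 d) = 327.1°.
Illuminated fraction = (1 − cos 327.1°)/2 = (1 − 0.839)/2 ≈ 0.080, so 8%.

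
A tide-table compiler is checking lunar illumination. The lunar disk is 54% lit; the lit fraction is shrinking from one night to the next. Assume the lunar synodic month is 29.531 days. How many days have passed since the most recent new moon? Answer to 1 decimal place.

cos θ = 1 − 2f = -0.080, giving a principal value of 94.6°.
Since the Moon is past full (waning), take the reflex angle: θ = 360° − 94.6° = 265.4°.
At 360°/29.531 d per day, 265.4° corresponds to 21.77 days.

21.8 days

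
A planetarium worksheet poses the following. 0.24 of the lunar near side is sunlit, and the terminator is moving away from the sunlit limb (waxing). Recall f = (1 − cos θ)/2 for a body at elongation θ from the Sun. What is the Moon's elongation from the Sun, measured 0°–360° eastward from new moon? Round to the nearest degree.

cos θ = 1 − 2f = 0.520, giving a principal value of 58.7°.
Waxing ⇒ before full, so θ = 58.7°.

59°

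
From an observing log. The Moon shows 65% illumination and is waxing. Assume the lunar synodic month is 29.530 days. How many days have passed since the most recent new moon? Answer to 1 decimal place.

From f = (1 − cos θ)/2: cos θ = 1 − 2×0.65 = -0.300; arccos → 107.5°.
Before full moon the principal value applies: θ = 107.5°.
That fraction of the synodic month is 107.5/360 × 29.530 d ≈ 8.81 d.

8.8 days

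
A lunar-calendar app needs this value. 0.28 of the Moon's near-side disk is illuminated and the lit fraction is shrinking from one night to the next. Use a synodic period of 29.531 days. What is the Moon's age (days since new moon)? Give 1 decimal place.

Invert f = (1 − cos θ)/2 to get cos θ = 1 − 2(0.28) = 0.440, hence θ₀ = arccos 0.440 = 63.9°.
Waning ⇒ past full, so θ = 360° − 63.9° = 296.1°.
That fraction of the synodic month is 296.1/360 × 29.531 d ≈ 24.29 d.

24.3 days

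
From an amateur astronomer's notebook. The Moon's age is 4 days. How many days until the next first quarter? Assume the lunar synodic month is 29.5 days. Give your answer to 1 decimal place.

First quarter is 0.25 of the way through the cycle: age 0.25 × 29.5 = 7.375 d.
That is 7.375 − 4 = 3.375 days ahead.

3.4 days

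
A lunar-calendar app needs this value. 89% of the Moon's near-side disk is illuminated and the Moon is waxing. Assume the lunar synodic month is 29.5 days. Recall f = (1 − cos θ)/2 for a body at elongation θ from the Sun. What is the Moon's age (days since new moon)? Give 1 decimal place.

Invert f = (1 − cos θ)/2 to get cos θ = 1 − 2(0.89) = -0.780, hence θ₀ = arccos -0.780 = 141.3°.
Waxing ⇒ before full, so θ = 141.3°.
That fraction of the synodic month is 141.3/360 × 29.5 d ≈ 11.58 d.

11.6 days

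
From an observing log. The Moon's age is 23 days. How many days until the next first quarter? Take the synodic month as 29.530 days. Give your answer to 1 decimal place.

First quarter occurs at elongation 90°, i.e. at age 29.530 × 90/360 = 7.383 d.
Already past this cycle's first quarter; the next is at 7.383 + 29.530 = 36.913 d, so 36.913 − 23 = 13.913 days.

13.9 days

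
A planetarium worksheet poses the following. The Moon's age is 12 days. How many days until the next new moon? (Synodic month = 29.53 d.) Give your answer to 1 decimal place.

The next new moon completes the synodic month: 29.53 − 12 = 17.530 days.

17.5 days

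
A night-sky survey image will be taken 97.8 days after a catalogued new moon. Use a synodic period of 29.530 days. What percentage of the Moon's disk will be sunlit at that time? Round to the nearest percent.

69%

97.8/29.530 = 3.312 lunations, so 3 complete cycles and 9.21 d into the next.
Elongation θ = 360° × 9.21/29.530 ≈ 112.3°.
Illuminated fraction = (1 − cos 112.3°)/2 = (1 − (-0.379))/2 ≈ 0.690, so 69%.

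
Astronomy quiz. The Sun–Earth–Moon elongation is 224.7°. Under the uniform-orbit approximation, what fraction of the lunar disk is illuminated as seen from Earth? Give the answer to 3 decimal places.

0.855

f = (1 − cos 224.7°)/2 = (1 − (-0.711))/2 ≈ 0.855.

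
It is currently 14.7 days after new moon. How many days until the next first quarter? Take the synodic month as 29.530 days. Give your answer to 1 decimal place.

First quarter occurs at elongation 90°, i.e. at age 29.530 × 90/360 = 7.383 d.
This lunation's first quarter (7.383 d) has passed, so add one period: 36.913 − 14.7 = 22.213 days.

22.2 days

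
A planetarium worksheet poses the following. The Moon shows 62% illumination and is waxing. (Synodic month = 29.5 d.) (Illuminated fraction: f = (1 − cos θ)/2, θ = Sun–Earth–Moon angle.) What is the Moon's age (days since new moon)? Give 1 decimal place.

From f = (1 − cos θ)/2: cos θ = 1 − 2×0.62 = -0.240; arccos → 103.9°.
Waxing ⇒ before full, so θ = 103.9°.
At 360°/29.5 d per day, 103.9° corresponds to 8.51 days.

8.5 days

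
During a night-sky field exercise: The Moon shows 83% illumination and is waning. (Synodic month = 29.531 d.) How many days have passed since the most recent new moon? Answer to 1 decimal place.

18.8 days

Invert f = (1 − cos θ)/2 to get cos θ = 1 − 2(0.83) = -0.660, hence θ₀ = arccos -0.660 = 131.3°.
Waning ⇒ past full, so θ = 360° − 131.3° = 228.7°.
At 360°/29.531 d per day, 228.7° corresponds to 18.76 days.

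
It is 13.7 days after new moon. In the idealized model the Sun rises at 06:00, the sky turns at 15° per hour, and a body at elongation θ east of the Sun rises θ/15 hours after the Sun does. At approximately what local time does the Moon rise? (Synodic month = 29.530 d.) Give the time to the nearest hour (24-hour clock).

Elongation θ = 360° × 13.7/29.530 ≈ 167.0°.
Delay after the Sun = 167.0° / (15°/h) ≈ 11.13 h.
06:00 + 11.13 h ≈ 17:08 → 17:00 to the nearest hour.

17:00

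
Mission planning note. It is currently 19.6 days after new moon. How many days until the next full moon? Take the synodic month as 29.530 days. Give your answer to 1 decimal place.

24.7 days

Full moon occurs at elongation 180°, i.e. at age 29.530 × 180/360 = 14.765 d.
Already past this cycle's full moon; the next is at 14.765 + 29.530 = 44.295 d, so 44.295 − 19.6 = 24.695 days.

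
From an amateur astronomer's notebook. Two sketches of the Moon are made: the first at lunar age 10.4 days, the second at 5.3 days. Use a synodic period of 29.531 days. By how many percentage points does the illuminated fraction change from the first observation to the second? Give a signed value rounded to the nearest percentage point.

First observation: θ = 360°·10.4/29.531 = 126.8°, so f = 0.799.
Second observation: θ = 64.6°, f = 0.286.
Δf = 0.286 − 0.799 = -0.514, i.e. -51 pp.

-51 percentage points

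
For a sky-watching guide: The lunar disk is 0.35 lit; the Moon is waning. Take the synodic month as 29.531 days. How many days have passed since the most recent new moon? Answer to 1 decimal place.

cos θ = 1 − 2f = 0.300, giving a principal value of 72.5°.
Since the Moon is past full (waning), take the reflex angle: θ = 360° − 72.5° = 287.5°.
At 360°/29.531 d per day, 287.5° corresponds to 23.58 days.

23.6 days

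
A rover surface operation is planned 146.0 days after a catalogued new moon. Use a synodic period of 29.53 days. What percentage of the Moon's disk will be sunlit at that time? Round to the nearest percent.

Reduce mod P: 146.0 − 4×29.53 = 27.88 d into the current lunation.
Phase angle: θ = 360°·(27.88 d)/(29.53 d) = 339.9°.
With cos θ = 0.939, the lit fraction is (1 − 0.939)/2 ≈ 0.030, so 3%.

3%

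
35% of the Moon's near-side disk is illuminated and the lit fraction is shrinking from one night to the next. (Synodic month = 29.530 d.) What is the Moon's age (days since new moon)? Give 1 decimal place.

23.6 days

Invert f = (1 − cos θ)/2 to get cos θ = 1 − 2(0.35) = 0.300, hence θ₀ = arccos 0.300 = 72.5°.
A waning Moon lies in 180°–360°, so θ = 360° − 72.5° = 287.5°.
That fraction of the synodic month is 287.5/360 × 29.530 d ≈ 23.58 d.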